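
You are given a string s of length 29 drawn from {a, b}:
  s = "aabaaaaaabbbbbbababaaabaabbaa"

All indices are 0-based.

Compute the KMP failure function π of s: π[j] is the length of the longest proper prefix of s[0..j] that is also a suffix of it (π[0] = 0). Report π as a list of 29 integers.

[0, 1, 0, 1, 2, 2, 2, 2, 2, 3, 0, 0, 0, 0, 0, 1, 0, 1, 0, 1, 2, 2, 3, 4, 5, 3, 0, 1, 2]

π[0] = 0
j=1 s[j]='a': π[1]=1 (border 'a')
j=2 s[j]='b': k: 1→0; π[2]=0 (border '')
j=3 s[j]='a': π[3]=1 (border 'a')
j=4 s[j]='a': π[4]=2 (border 'aa')
j=5 s[j]='a': k: 2→1; π[5]=2 (border 'aa')
j=6 s[j]='a': k: 2→1; π[6]=2 (border 'aa')
j=7 s[j]='a': k: 2→1; π[7]=2 (border 'aa')
j=8 s[j]='a': k: 2→1; π[8]=2 (border 'aa')
j=9 s[j]='b': π[9]=3 (border 'aab')
j=10 s[j]='b': k: 3→0; π[10]=0 (border '')
j=11 s[j]='b': π[11]=0 (border '')
j=12 s[j]='b': π[12]=0 (border '')
j=13 s[j]='b': π[13]=0 (border '')
j=14 s[j]='b': π[14]=0 (border '')
j=15 s[j]='a': π[15]=1 (border 'a')
j=16 s[j]='b': k: 1→0; π[16]=0 (border '')
j=17 s[j]='a': π[17]=1 (border 'a')
j=18 s[j]='b': k: 1→0; π[18]=0 (border '')
j=19 s[j]='a': π[19]=1 (border 'a')
j=20 s[j]='a': π[20]=2 (border 'aa')
j=21 s[j]='a': k: 2→1; π[21]=2 (border 'aa')
j=22 s[j]='b': π[22]=3 (border 'aab')
j=23 s[j]='a': π[23]=4 (border 'aaba')
j=24 s[j]='a': π[24]=5 (border 'aabaa')
j=25 s[j]='b': k: 5→2; π[25]=3 (border 'aab')
j=26 s[j]='b': k: 3→0; π[26]=0 (border '')
j=27 s[j]='a': π[27]=1 (border 'a')
j=28 s[j]='a': π[28]=2 (border 'aa')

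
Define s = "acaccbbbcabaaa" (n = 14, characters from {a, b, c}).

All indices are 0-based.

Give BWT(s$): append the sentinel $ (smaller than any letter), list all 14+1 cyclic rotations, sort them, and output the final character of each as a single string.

aaabc$cacbbbaca

rank  rotation         last
    0  $acaccbbbcabaaa  a
    1  a$acaccbbbcabaa  a
    2  aa$acaccbbbcaba  a
    3  aaa$acaccbbbcab  b
    4  abaaa$acaccbbbc  c
    5  acaccbbbcabaaa$  $
    6  accbbbcabaaa$ac  c
    7  baaa$acaccbbbca  a
    8  bbbcabaaa$acacc  c
    9  bbcabaaa$acaccb  b
   10  bcabaaa$acaccbb  b
   11  cabaaa$acaccbbb  b
   12  caccbbbcabaaa$a  a
   13  cbbbcabaaa$acac  c
   14  ccbbbcabaaa$aca  a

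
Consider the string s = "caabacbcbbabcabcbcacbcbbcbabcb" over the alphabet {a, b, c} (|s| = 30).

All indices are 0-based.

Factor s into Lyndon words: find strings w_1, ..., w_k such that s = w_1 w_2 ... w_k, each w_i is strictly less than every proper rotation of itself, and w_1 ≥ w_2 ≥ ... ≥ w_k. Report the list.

["c", "aabacbcbbabcabcbcacbcbbcbabcb"]

emit factor 1: 'c' (i=0, period=1)
emit factor 2: 'aabacbcbbabcabcbcacbcbbcbabcb' (i=1, period=29)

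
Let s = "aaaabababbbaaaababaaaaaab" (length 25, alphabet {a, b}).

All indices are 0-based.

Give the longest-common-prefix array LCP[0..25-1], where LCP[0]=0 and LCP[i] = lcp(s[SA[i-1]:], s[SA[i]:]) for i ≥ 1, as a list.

rank→(start, suffix):
  0 → (18, 'aaaaaab')
  1 → (19, 'aaaaab')
  2 → (20, 'aaaab')
  3 → (11, 'aaaababaaaaaab')
  4 → (0, 'aaaabababbbaaaababaaaaaab')
  5 → (21, 'aaab')
  6 → (12, 'aaababaaaaaab')
  7 → (1, 'aaabababbbaaaababaaaaaab')
  8 → (22, 'aab')
  9 → (13, 'aababaaaaaab')
  10 → (2, 'aabababbbaaaababaaaaaab')
  11 → (23, 'ab')
  12 → (16, 'abaaaaaab')
  13 → (14, 'ababaaaaaab')
  14 → (3, 'abababbbaaaababaaaaaab')
  15 → (5, 'ababbbaaaababaaaaaab')
  16 → (7, 'abbbaaaababaaaaaab')
  17 → (24, 'b')
  18 → (17, 'baaaaaab')
  19 → (10, 'baaaababaaaaaab')
  20 → (15, 'babaaaaaab')
  21 → (4, 'bababbbaaaababaaaaaab')
  22 → (6, 'babbbaaaababaaaaaab')
  23 → (9, 'bbaaaababaaaaaab')
  24 → (8, 'bbbaaaababaaaaaab')

SA = [18, 19, 20, 11, 0, 21, 12, 1, 22, 13, 2, 23, 16, 14, 3, 5, 7, 24, 17, 10, 15, 4, 6, 9, 8]
[i] adj suffixes → lcp
  [1] 18/19 → 5 ('aaaaa')
  [2] 19/20 → 4 ('aaaa')
  [3] 20/11 → 5 ('aaaab')
  [4] 11/0 → 8 ('aaaababa')
  [5] 0/21 → 3 ('aaa')
  [6] 21/12 → 4 ('aaab')
  [7] 12/1 → 7 ('aaababa')
  [8] 1/22 → 2 ('aa')
  [9] 22/13 → 3 ('aab')
  [10] 13/2 → 6 ('aababa')
  [11] 2/23 → 1 ('a')
  [12] 23/16 → 2 ('ab')
  [13] 16/14 → 3 ('aba')
  [14] 14/3 → 5 ('ababa')
  [15] 3/5 → 4 ('abab')
  [16] 5/7 → 2 ('ab')
  [17] 7/24 → 0 ('')
  [18] 24/17 → 1 ('b')
  [19] 17/10 → 5 ('baaaa')
  [20] 10/15 → 2 ('ba')
  [21] 15/4 → 4 ('baba')
  [22] 4/6 → 3 ('bab')
  [23] 6/9 → 1 ('b')
  [24] 9/8 → 2 ('bb')

[0, 5, 4, 5, 8, 3, 4, 7, 2, 3, 6, 1, 2, 3, 5, 4, 2, 0, 1, 5, 2, 4, 3, 1, 2]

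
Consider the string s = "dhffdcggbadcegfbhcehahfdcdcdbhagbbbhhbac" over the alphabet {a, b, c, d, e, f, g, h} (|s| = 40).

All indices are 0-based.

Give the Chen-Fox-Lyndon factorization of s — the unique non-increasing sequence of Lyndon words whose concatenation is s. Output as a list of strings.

emit factor 1: 'dhff' (i=0, period=4)
emit factor 2: 'd' (i=4, period=1)
emit factor 3: 'cgg' (i=5, period=3)
emit factor 4: 'b' (i=8, period=1)
emit factor 5: 'adcegfbhcehahfdcdcdbhagbbbhhb' (i=9, period=29)
emit factor 6: 'ac' (i=38, period=2)

["dhff", "d", "cgg", "b", "adcegfbhcehahfdcdcdbhagbbbhhb", "ac"]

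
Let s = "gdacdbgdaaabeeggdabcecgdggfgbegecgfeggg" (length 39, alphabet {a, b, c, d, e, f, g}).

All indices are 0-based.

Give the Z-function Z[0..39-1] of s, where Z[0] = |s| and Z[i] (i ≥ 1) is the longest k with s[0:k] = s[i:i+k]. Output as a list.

Z[0]=39
i=1: fresh scan; Z[1]=0
i=2: fresh scan; Z[2]=0
i=3: fresh scan; Z[3]=0
i=4: fresh scan; Z[4]=0
i=5: fresh scan; Z[5]=0
i=6: fresh scan; Z[6]=3 scan→box=[6,9)
i=7: min(r-i=2, Z[1]=0)=0; Z[7]=0
i=8: min(r-i=1, Z[2]=0)=0; Z[8]=0
i=9: fresh scan; Z[9]=0
i=10: fresh scan; Z[10]=0
i=11: fresh scan; Z[11]=0
i=12: fresh scan; Z[12]=0
i=13: fresh scan; Z[13]=0
i=14: fresh scan; Z[14]=1 scan→box=[14,15)
i=15: fresh scan; Z[15]=3 scan→box=[15,18)
i=16: min(r-i=2, Z[1]=0)=0; Z[16]=0
i=17: min(r-i=1, Z[2]=0)=0; Z[17]=0
i=18: fresh scan; Z[18]=0
i=19: fresh scan; Z[19]=0
i=20: fresh scan; Z[20]=0
i=21: fresh scan; Z[21]=0
i=22: fresh scan; Z[22]=2 scan→box=[22,24)
i=23: min(r-i=1, Z[1]=0)=0; Z[23]=0
i=24: fresh scan; Z[24]=1 scan→box=[24,25)
i=25: fresh scan; Z[25]=1 scan→box=[25,26)
i=26: fresh scan; Z[26]=0
i=27: fresh scan; Z[27]=1 scan→box=[27,28)
i=28: fresh scan; Z[28]=0
i=29: fresh scan; Z[29]=0
i=30: fresh scan; Z[30]=1 scan→box=[30,31)
i=31: fresh scan; Z[31]=0
i=32: fresh scan; Z[32]=0
i=33: fresh scan; Z[33]=1 scan→box=[33,34)
i=34: fresh scan; Z[34]=0
i=35: fresh scan; Z[35]=0
i=36: fresh scan; Z[36]=1 scan→box=[36,37)
i=37: fresh scan; Z[37]=1 scan→box=[37,38)
i=38: fresh scan; Z[38]=1 scan→box=[38,39)

[39, 0, 0, 0, 0, 0, 3, 0, 0, 0, 0, 0, 0, 0, 1, 3, 0, 0, 0, 0, 0, 0, 2, 0, 1, 1, 0, 1, 0, 0, 1, 0, 0, 1, 0, 0, 1, 1, 1]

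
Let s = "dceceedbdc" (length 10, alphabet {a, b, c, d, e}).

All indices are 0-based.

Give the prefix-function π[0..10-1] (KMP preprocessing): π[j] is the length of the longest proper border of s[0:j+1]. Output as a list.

[0, 0, 0, 0, 0, 0, 1, 0, 1, 2]

π[0] = 0
j=1 s[j]='c': π[1]=0 (border '')
j=2 s[j]='e': π[2]=0 (border '')
j=3 s[j]='c': π[3]=0 (border '')
j=4 s[j]='e': π[4]=0 (border '')
j=5 s[j]='e': π[5]=0 (border '')
j=6 s[j]='d': π[6]=1 (border 'd')
j=7 s[j]='b': k: 1→0; π[7]=0 (border '')
j=8 s[j]='d': π[8]=1 (border 'd')
j=9 s[j]='c': π[9]=2 (border 'dc')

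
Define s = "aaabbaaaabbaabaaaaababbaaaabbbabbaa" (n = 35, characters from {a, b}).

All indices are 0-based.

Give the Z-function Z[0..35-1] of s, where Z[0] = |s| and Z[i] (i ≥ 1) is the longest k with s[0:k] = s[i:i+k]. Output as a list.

[35, 2, 1, 0, 0, 3, 7, 2, 1, 0, 0, 2, 1, 0, 3, 3, 4, 2, 1, 0, 1, 0, 0, 3, 5, 2, 1, 0, 0, 0, 1, 0, 0, 2, 1]

Z[0]=35
i=1: i≥r, start 0; Z[1]=2 scan→box=[1,3)
i=2: min(r-i=1, Z[1]=2)=1; Z[2]=1
i=3: i≥r, start 0; Z[3]=0
i=4: i≥r, start 0; Z[4]=0
i=5: i≥r, start 0; Z[5]=3 scan→box=[5,8)
i=6: min(r-i=2, Z[1]=2)=2; Z[6]=7 scan→box=[6,13)
i=7: min(r-i=6, Z[1]=2)=2; Z[7]=2
i=8: min(r-i=5, Z[2]=1)=1; Z[8]=1
i=9: min(r-i=4, Z[3]=0)=0; Z[9]=0
i=10: min(r-i=3, Z[4]=0)=0; Z[10]=0
i=11: min(r-i=2, Z[5]=3)=2; Z[11]=2
i=12: min(r-i=1, Z[6]=7)=1; Z[12]=1
i=13: i≥r, start 0; Z[13]=0
i=14: i≥r, start 0; Z[14]=3 scan→box=[14,17)
i=15: min(r-i=2, Z[1]=2)=2; Z[15]=3 scan→box=[15,18)
i=16: min(r-i=2, Z[1]=2)=2; Z[16]=4 scan→box=[16,20)
i=17: min(r-i=3, Z[1]=2)=2; Z[17]=2
i=18: min(r-i=2, Z[2]=1)=1; Z[18]=1
i=19: min(r-i=1, Z[3]=0)=0; Z[19]=0
i=20: i≥r, start 0; Z[20]=1 scan→box=[20,21)
i=21: i≥r, start 0; Z[21]=0
i=22: i≥r, start 0; Z[22]=0
i=23: i≥r, start 0; Z[23]=3 scan→box=[23,26)
i=24: min(r-i=2, Z[1]=2)=2; Z[24]=5 scan→box=[24,29)
i=25: min(r-i=4, Z[1]=2)=2; Z[25]=2
i=26: min(r-i=3, Z[2]=1)=1; Z[26]=1
i=27: min(r-i=2, Z[3]=0)=0; Z[27]=0
i=28: min(r-i=1, Z[4]=0)=0; Z[28]=0
i=29: i≥r, start 0; Z[29]=0
i=30: i≥r, start 0; Z[30]=1 scan→box=[30,31)
i=31: i≥r, start 0; Z[31]=0
i=32: i≥r, start 0; Z[32]=0
i=33: i≥r, start 0; Z[33]=2 scan→box=[33,35)
i=34: min(r-i=1, Z[1]=2)=1; Z[34]=1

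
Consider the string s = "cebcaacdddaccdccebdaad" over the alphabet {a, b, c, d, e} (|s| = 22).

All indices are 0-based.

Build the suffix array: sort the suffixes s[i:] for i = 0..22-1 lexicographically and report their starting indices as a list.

rank→(start, suffix):
  0 → (4, 'aacdddaccdccebdaad')
  1 → (19, 'aad')
  2 → (10, 'accdccebdaad')
  3 → (5, 'acdddaccdccebdaad')
  4 → (20, 'ad')
  5 → (2, 'bcaacdddaccdccebdaad')
  6 → (17, 'bdaad')
  7 → (3, 'caacdddaccdccebdaad')
  8 → (11, 'ccdccebdaad')
  9 → (14, 'ccebdaad')
  10 → (12, 'cdccebdaad')
  11 → (6, 'cdddaccdccebdaad')
  12 → (0, 'cebcaacdddaccdccebdaad')
  13 → (15, 'cebdaad')
  14 → (21, 'd')
  15 → (18, 'daad')
  16 → (9, 'daccdccebdaad')
  17 → (13, 'dccebdaad')
  18 → (8, 'ddaccdccebdaad')
  19 → (7, 'dddaccdccebdaad')
  20 → (1, 'ebcaacdddaccdccebdaad')
  21 → (16, 'ebdaad')

[4, 19, 10, 5, 20, 2, 17, 3, 11, 14, 12, 6, 0, 15, 21, 18, 9, 13, 8, 7, 1, 16]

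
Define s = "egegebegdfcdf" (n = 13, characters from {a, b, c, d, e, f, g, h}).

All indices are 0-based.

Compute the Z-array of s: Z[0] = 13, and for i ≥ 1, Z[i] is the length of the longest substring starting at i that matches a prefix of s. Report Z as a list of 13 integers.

[13, 0, 3, 0, 1, 0, 2, 0, 0, 0, 0, 0, 0]

Z[0]=13
i=1: i≥r, start 0; Z[1]=0
i=2: i≥r, start 0; Z[2]=3 grow→box=[2,5)
i=3: min(r-i=2, Z[1]=0)=0; Z[3]=0
i=4: min(r-i=1, Z[2]=3)=1; Z[4]=1
i=5: i≥r, start 0; Z[5]=0
i=6: i≥r, start 0; Z[6]=2 grow→box=[6,8)
i=7: min(r-i=1, Z[1]=0)=0; Z[7]=0
i=8: i≥r, start 0; Z[8]=0
i=9: i≥r, start 0; Z[9]=0
i=10: i≥r, start 0; Z[10]=0
i=11: i≥r, start 0; Z[11]=0
i=12: i≥r, start 0; Z[12]=0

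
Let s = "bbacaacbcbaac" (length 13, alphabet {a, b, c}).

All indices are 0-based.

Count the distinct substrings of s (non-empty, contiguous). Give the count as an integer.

rank | idx | suffix
   0 |  10 | aac
   1 |   4 | aacbcbaac
   2 |  11 | ac
   3 |   2 | acaacbcbaac
   4 |   5 | acbcbaac
   5 |   9 | baac
   6 |   1 | bacaacbcbaac
   7 |   0 | bbacaacbcbaac
   8 |   7 | bcbaac
   9 |  12 | c
  10 |   3 | caacbcbaac
  11 |   8 | cbaac
  12 |   6 | cbcbaac

SA = [10, 4, 11, 2, 5, 9, 1, 0, 7, 12, 3, 8, 6]
i: (SA[i-1],SA[i]) lcp shared
  1: (10,4) 3 'aac'
  2: (4,11) 1 'a'
  3: (11,2) 2 'ac'
  4: (2,5) 2 'ac'
  5: (5,9) 0 ''
  6: (9,1) 2 'ba'
  7: (1,0) 1 'b'
  8: (0,7) 1 'b'
  9: (7,12) 0 ''
  10: (12,3) 1 'c'
  11: (3,8) 1 'c'
  12: (8,6) 2 'cb'

n(n+1)/2 = 13·14/2 = 91
Σ LCP = 0 + 3 + 1 + 2 + 2 + 0 + 2 + 1 + 1 + 0 + 1 + 1 + 2 = 16
distinct = 91 − 16 = 75

75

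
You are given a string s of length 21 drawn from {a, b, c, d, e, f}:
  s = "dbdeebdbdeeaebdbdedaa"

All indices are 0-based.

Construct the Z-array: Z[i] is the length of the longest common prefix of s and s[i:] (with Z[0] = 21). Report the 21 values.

Z[0]=21
i=1: outside box; Z[1]=0
i=2: outside box; Z[2]=1 grow→box=[2,3)
i=3: outside box; Z[3]=0
i=4: outside box; Z[4]=0
i=5: outside box; Z[5]=0
i=6: outside box; Z[6]=5 grow→box=[6,11)
i=7: min(r-i=4, Z[1]=0)=0; Z[7]=0
i=8: min(r-i=3, Z[2]=1)=1; Z[8]=1
i=9: min(r-i=2, Z[3]=0)=0; Z[9]=0
i=10: min(r-i=1, Z[4]=0)=0; Z[10]=0
i=11: outside box; Z[11]=0
i=12: outside box; Z[12]=0
i=13: outside box; Z[13]=0
i=14: outside box; Z[14]=4 grow→box=[14,18)
i=15: min(r-i=3, Z[1]=0)=0; Z[15]=0
i=16: min(r-i=2, Z[2]=1)=1; Z[16]=1
i=17: min(r-i=1, Z[3]=0)=0; Z[17]=0
i=18: outside box; Z[18]=1 grow→box=[18,19)
i=19: outside box; Z[19]=0
i=20: outside box; Z[20]=0

[21, 0, 1, 0, 0, 0, 5, 0, 1, 0, 0, 0, 0, 0, 4, 0, 1, 0, 1, 0, 0]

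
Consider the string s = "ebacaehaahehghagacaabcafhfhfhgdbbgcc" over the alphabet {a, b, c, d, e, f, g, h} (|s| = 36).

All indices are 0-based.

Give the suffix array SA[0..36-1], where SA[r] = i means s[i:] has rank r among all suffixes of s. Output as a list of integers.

[18, 7, 19, 16, 2, 4, 22, 14, 8, 1, 31, 20, 32, 35, 17, 3, 21, 34, 30, 0, 5, 10, 23, 25, 27, 15, 33, 29, 12, 6, 13, 9, 24, 26, 28, 11]

sorted suffixes:
  #0 SA[0]=18  'aabcafhfhfhgdbbgcc'
  #1 SA[1]=7  'aahehghagacaabcafhfhfhgdbbgcc'
  #2 SA[2]=19  'abcafhfhfhgdbbgcc'
  #3 SA[3]=16  'acaabcafhfhfhgdbbgcc'
  #4 SA[4]=2  'acaehaahehghagacaabcafhfhfhgdbbgcc'
  #5 SA[5]=4  'aehaahehghagacaabcafhfhfhgdbbgcc'
  #6 SA[6]=22  'afhfhfhgdbbgcc'
  #7 SA[7]=14  'agacaabcafhfhfhgdbbgcc'
  #8 SA[8]=8  'ahehghagacaabcafhfhfhgdbbgcc'
  #9 SA[9]=1  'bacaehaahehghagacaabcafhfhfhgdbbgcc'
  #10 SA[10]=31  'bbgcc'
  #11 SA[11]=20  'bcafhfhfhgdbbgcc'
  #12 SA[12]=32  'bgcc'
  #13 SA[13]=35  'c'
  #14 SA[14]=17  'caabcafhfhfhgdbbgcc'
  #15 SA[15]=3  'caehaahehghagacaabcafhfhfhgdbbgcc'
  #16 SA[16]=21  'cafhfhfhgdbbgcc'
  #17 SA[17]=34  'cc'
  #18 SA[18]=30  'dbbgcc'
  #19 SA[19]=0  'ebacaehaahehghagacaabcafhfhfhgdbbgcc'
  #20 SA[20]=5  'ehaahehghagacaabcafhfhfhgdbbgcc'
  #21 SA[21]=10  'ehghagacaabcafhfhfhgdbbgcc'
  #22 SA[22]=23  'fhfhfhgdbbgcc'
  #23 SA[23]=25  'fhfhgdbbgcc'
  #24 SA[24]=27  'fhgdbbgcc'
  #25 SA[25]=15  'gacaabcafhfhfhgdbbgcc'
  #26 SA[26]=33  'gcc'
  #27 SA[27]=29  'gdbbgcc'
  #28 SA[28]=12  'ghagacaabcafhfhfhgdbbgcc'
  #29 SA[29]=6  'haahehghagacaabcafhfhfhgdbbgcc'
  #30 SA[30]=13  'hagacaabcafhfhfhgdbbgcc'
  #31 SA[31]=9  'hehghagacaabcafhfhfhgdbbgcc'
  #32 SA[32]=24  'hfhfhgdbbgcc'
  #33 SA[33]=26  'hfhgdbbgcc'
  #34 SA[34]=28  'hgdbbgcc'
  #35 SA[35]=11  'hghagacaabcafhfhfhgdbbgcc'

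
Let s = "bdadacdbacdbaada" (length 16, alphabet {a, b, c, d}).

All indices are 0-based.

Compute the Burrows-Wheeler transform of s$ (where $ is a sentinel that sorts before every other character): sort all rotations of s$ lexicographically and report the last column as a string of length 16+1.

adbbdaddd$aaaabcc

rank  rotation           last
    0  $bdadacdbacdbaada  a
    1  a$bdadacdbacdbaad  d
    2  aada$bdadacdbacdb  b
    3  acdbaada$bdadacdb  b
    4  acdbacdbaada$bdad  d
    5  ada$bdadacdbacdba  a
    6  adacdbacdbaada$bd  d
    7  baada$bdadacdbacd  d
    8  bacdbaada$bdadacd  d
    9  bdadacdbacdbaada$  $
   10  cdbaada$bdadacdba  a
   11  cdbacdbaada$bdada  a
   12  da$bdadacdbacdbaa  a
   13  dacdbacdbaada$bda  a
   14  dadacdbacdbaada$b  b
   15  dbaada$bdadacdbac  c
   16  dbacdbaada$bdadac  c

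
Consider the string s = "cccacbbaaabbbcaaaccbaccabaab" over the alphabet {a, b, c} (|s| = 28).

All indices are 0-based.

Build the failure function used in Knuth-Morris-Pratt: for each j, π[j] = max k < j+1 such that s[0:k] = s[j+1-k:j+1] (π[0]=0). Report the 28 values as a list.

π[0] = 0
j=1 s[j]='c': π[1]=1 (border 'c')
j=2 s[j]='c': π[2]=2 (border 'cc')
j=3 s[j]='a': k: 2→1→0; π[3]=0 (border '')
j=4 s[j]='c': π[4]=1 (border 'c')
j=5 s[j]='b': k: 1→0; π[5]=0 (border '')
j=6 s[j]='b': π[6]=0 (border '')
j=7 s[j]='a': π[7]=0 (border '')
j=8 s[j]='a': π[8]=0 (border '')
j=9 s[j]='a': π[9]=0 (border '')
j=10 s[j]='b': π[10]=0 (border '')
j=11 s[j]='b': π[11]=0 (border '')
j=12 s[j]='b': π[12]=0 (border '')
j=13 s[j]='c': π[13]=1 (border 'c')
j=14 s[j]='a': k: 1→0; π[14]=0 (border '')
j=15 s[j]='a': π[15]=0 (border '')
j=16 s[j]='a': π[16]=0 (border '')
j=17 s[j]='c': π[17]=1 (border 'c')
j=18 s[j]='c': π[18]=2 (border 'cc')
j=19 s[j]='b': k: 2→1→0; π[19]=0 (border '')
j=20 s[j]='a': π[20]=0 (border '')
j=21 s[j]='c': π[21]=1 (border 'c')
j=22 s[j]='c': π[22]=2 (border 'cc')
j=23 s[j]='a': k: 2→1→0; π[23]=0 (border '')
j=24 s[j]='b': π[24]=0 (border '')
j=25 s[j]='a': π[25]=0 (border '')
j=26 s[j]='a': π[26]=0 (border '')
j=27 s[j]='b': π[27]=0 (border '')

[0, 1, 2, 0, 1, 0, 0, 0, 0, 0, 0, 0, 0, 1, 0, 0, 0, 1, 2, 0, 0, 1, 2, 0, 0, 0, 0, 0]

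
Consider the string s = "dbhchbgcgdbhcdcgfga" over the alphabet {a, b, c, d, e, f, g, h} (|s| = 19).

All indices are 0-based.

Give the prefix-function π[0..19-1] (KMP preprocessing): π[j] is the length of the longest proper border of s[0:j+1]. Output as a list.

π[0] = 0
j=1 s[j]='b': π[1]=0 (border '')
j=2 s[j]='h': π[2]=0 (border '')
j=3 s[j]='c': π[3]=0 (border '')
j=4 s[j]='h': π[4]=0 (border '')
j=5 s[j]='b': π[5]=0 (border '')
j=6 s[j]='g': π[6]=0 (border '')
j=7 s[j]='c': π[7]=0 (border '')
j=8 s[j]='g': π[8]=0 (border '')
j=9 s[j]='d': π[9]=1 (border 'd')
j=10 s[j]='b': π[10]=2 (border 'db')
j=11 s[j]='h': π[11]=3 (border 'dbh')
j=12 s[j]='c': π[12]=4 (border 'dbhc')
j=13 s[j]='d': k: 4→0; π[13]=1 (border 'd')
j=14 s[j]='c': k: 1→0; π[14]=0 (border '')
j=15 s[j]='g': π[15]=0 (border '')
j=16 s[j]='f': π[16]=0 (border '')
j=17 s[j]='g': π[17]=0 (border '')
j=18 s[j]='a': π[18]=0 (border '')

[0, 0, 0, 0, 0, 0, 0, 0, 0, 1, 2, 3, 4, 1, 0, 0, 0, 0, 0]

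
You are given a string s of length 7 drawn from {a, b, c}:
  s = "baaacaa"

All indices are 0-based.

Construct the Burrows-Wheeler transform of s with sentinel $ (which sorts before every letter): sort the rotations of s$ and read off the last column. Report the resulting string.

rank  rotation  last
    0  $baaacaa  a
    1  a$baaaca  a
    2  aa$baaac  c
    3  aaacaa$b  b
    4  aacaa$ba  a
    5  acaa$baa  a
    6  baaacaa$  $
    7  caa$baaa  a

aacbaa$a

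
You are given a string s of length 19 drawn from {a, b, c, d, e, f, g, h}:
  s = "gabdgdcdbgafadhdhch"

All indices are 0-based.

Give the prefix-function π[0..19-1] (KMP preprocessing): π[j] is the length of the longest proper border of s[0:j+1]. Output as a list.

π[0] = 0
j=1 s[j]='a': π[1]=0 (border '')
j=2 s[j]='b': π[2]=0 (border '')
j=3 s[j]='d': π[3]=0 (border '')
j=4 s[j]='g': π[4]=1 (border 'g')
j=5 s[j]='d': k: 1→0; π[5]=0 (border '')
j=6 s[j]='c': π[6]=0 (border '')
j=7 s[j]='d': π[7]=0 (border '')
j=8 s[j]='b': π[8]=0 (border '')
j=9 s[j]='g': π[9]=1 (border 'g')
j=10 s[j]='a': π[10]=2 (border 'ga')
j=11 s[j]='f': k: 2→0; π[11]=0 (border '')
j=12 s[j]='a': π[12]=0 (border '')
j=13 s[j]='d': π[13]=0 (border '')
j=14 s[j]='h': π[14]=0 (border '')
j=15 s[j]='d': π[15]=0 (border '')
j=16 s[j]='h': π[16]=0 (border '')
j=17 s[j]='c': π[17]=0 (border '')
j=18 s[j]='h': π[18]=0 (border '')

[0, 0, 0, 0, 1, 0, 0, 0, 0, 1, 2, 0, 0, 0, 0, 0, 0, 0, 0]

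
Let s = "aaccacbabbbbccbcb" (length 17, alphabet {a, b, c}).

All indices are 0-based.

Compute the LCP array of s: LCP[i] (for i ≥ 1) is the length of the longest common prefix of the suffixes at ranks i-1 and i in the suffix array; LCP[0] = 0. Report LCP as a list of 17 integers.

[0, 1, 1, 2, 0, 1, 1, 3, 2, 1, 2, 0, 1, 2, 2, 1, 2]

sorted suffixes:
  #0 SA[0]=0  'aaccacbabbbbccbcb'
  #1 SA[1]=7  'abbbbccbcb'
  #2 SA[2]=4  'acbabbbbccbcb'
  #3 SA[3]=1  'accacbabbbbccbcb'
  #4 SA[4]=16  'b'
  #5 SA[5]=6  'babbbbccbcb'
  #6 SA[6]=8  'bbbbccbcb'
  #7 SA[7]=9  'bbbccbcb'
  #8 SA[8]=10  'bbccbcb'
  #9 SA[9]=14  'bcb'
  #10 SA[10]=11  'bccbcb'
  #11 SA[11]=3  'cacbabbbbccbcb'
  #12 SA[12]=15  'cb'
  #13 SA[13]=5  'cbabbbbccbcb'
  #14 SA[14]=13  'cbcb'
  #15 SA[15]=2  'ccacbabbbbccbcb'
  #16 SA[16]=12  'ccbcb'

SA = [0, 7, 4, 1, 16, 6, 8, 9, 10, 14, 11, 3, 15, 5, 13, 2, 12]
[i] adj suffixes → lcp
  [1] 0/7 → 1 ('a')
  [2] 7/4 → 1 ('a')
  [3] 4/1 → 2 ('ac')
  [4] 1/16 → 0 ('')
  [5] 16/6 → 1 ('b')
  [6] 6/8 → 1 ('b')
  [7] 8/9 → 3 ('bbb')
  [8] 9/10 → 2 ('bb')
  [9] 10/14 → 1 ('b')
  [10] 14/11 → 2 ('bc')
  [11] 11/3 → 0 ('')
  [12] 3/15 → 1 ('c')
  [13] 15/5 → 2 ('cb')
  [14] 5/13 → 2 ('cb')
  [15] 13/2 → 1 ('c')
  [16] 2/12 → 2 ('cc')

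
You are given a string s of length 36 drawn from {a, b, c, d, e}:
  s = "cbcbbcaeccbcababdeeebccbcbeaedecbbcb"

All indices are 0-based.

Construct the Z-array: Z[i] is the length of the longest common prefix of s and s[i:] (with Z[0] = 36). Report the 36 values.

Z[0]=36
i=1: i≥r, start 0; Z[1]=0
i=2: i≥r, start 0; Z[2]=2 scan→box=[2,4)
i=3: min(r-i=1, Z[1]=0)=0; Z[3]=0
i=4: i≥r, start 0; Z[4]=0
i=5: i≥r, start 0; Z[5]=1 scan→box=[5,6)
i=6: i≥r, start 0; Z[6]=0
i=7: i≥r, start 0; Z[7]=0
i=8: i≥r, start 0; Z[8]=1 scan→box=[8,9)
i=9: i≥r, start 0; Z[9]=3 scan→box=[9,12)
i=10: min(r-i=2, Z[1]=0)=0; Z[10]=0
i=11: min(r-i=1, Z[2]=2)=1; Z[11]=1
i=12: i≥r, start 0; Z[12]=0
i=13: i≥r, start 0; Z[13]=0
i=14: i≥r, start 0; Z[14]=0
i=15: i≥r, start 0; Z[15]=0
i=16: i≥r, start 0; Z[16]=0
i=17: i≥r, start 0; Z[17]=0
i=18: i≥r, start 0; Z[18]=0
i=19: i≥r, start 0; Z[19]=0
i=20: i≥r, start 0; Z[20]=0
i=21: i≥r, start 0; Z[21]=1 scan→box=[21,22)
i=22: i≥r, start 0; Z[22]=4 scan→box=[22,26)
i=23: min(r-i=3, Z[1]=0)=0; Z[23]=0
i=24: min(r-i=2, Z[2]=2)=2; Z[24]=2
i=25: min(r-i=1, Z[3]=0)=0; Z[25]=0
i=26: i≥r, start 0; Z[26]=0
i=27: i≥r, start 0; Z[27]=0
i=28: i≥r, start 0; Z[28]=0
i=29: i≥r, start 0; Z[29]=0
i=30: i≥r, start 0; Z[30]=0
i=31: i≥r, start 0; Z[31]=2 scan→box=[31,33)
i=32: min(r-i=1, Z[1]=0)=0; Z[32]=0
i=33: i≥r, start 0; Z[33]=0
i=34: i≥r, start 0; Z[34]=2 scan→box=[34,36)
i=35: min(r-i=1, Z[1]=0)=0; Z[35]=0

[36, 0, 2, 0, 0, 1, 0, 0, 1, 3, 0, 1, 0, 0, 0, 0, 0, 0, 0, 0, 0, 1, 4, 0, 2, 0, 0, 0, 0, 0, 0, 2, 0, 0, 2, 0]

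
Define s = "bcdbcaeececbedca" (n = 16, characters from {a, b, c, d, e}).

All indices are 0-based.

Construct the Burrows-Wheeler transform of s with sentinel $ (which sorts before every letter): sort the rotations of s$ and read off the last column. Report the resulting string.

accd$cdbebececeba

rank  rotation           last
    0  $bcdbcaeececbedca  a
    1  a$bcdbcaeececbedc  c
    2  aeececbedca$bcdbc  c
    3  bcaeececbedca$bcd  d
    4  bcdbcaeececbedca$  $
    5  bedca$bcdbcaeecec  c
    6  ca$bcdbcaeececbed  d
    7  caeececbedca$bcdb  b
    8  cbedca$bcdbcaeece  e
    9  cdbcaeececbedca$b  b
   10  cecbedca$bcdbcaee  e
   11  dbcaeececbedca$bc  c
   12  dca$bcdbcaeececbe  e
   13  ecbedca$bcdbcaeec  c
   14  ececbedca$bcdbcae  e
   15  edca$bcdbcaeececb  b
   16  eececbedca$bcdbca  a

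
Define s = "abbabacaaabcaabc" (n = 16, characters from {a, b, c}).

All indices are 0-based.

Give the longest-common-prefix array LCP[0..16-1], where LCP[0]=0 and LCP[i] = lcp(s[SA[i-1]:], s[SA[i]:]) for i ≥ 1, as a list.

[0, 2, 4, 1, 2, 2, 3, 1, 0, 2, 1, 1, 2, 0, 1, 3]

rank→(start, suffix):
  0 → (7, 'aaabcaabc')
  1 → (12, 'aabc')
  2 → (8, 'aabcaabc')
  3 → (3, 'abacaaabcaabc')
  4 → (0, 'abbabacaaabcaabc')
  5 → (13, 'abc')
  6 → (9, 'abcaabc')
  7 → (5, 'acaaabcaabc')
  8 → (2, 'babacaaabcaabc')
  9 → (4, 'bacaaabcaabc')
  10 → (1, 'bbabacaaabcaabc')
  11 → (14, 'bc')
  12 → (10, 'bcaabc')
  13 → (15, 'c')
  14 → (6, 'caaabcaabc')
  15 → (11, 'caabc')

SA = [7, 12, 8, 3, 0, 13, 9, 5, 2, 4, 1, 14, 10, 15, 6, 11]
i: (SA[i-1],SA[i]) lcp shared
  1: (7,12) 2 'aa'
  2: (12,8) 4 'aabc'
  3: (8,3) 1 'a'
  4: (3,0) 2 'ab'
  5: (0,13) 2 'ab'
  6: (13,9) 3 'abc'
  7: (9,5) 1 'a'
  8: (5,2) 0 ''
  9: (2,4) 2 'ba'
  10: (4,1) 1 'b'
  11: (1,14) 1 'b'
  12: (14,10) 2 'bc'
  13: (10,15) 0 ''
  14: (15,6) 1 'c'
  15: (6,11) 3 'caa'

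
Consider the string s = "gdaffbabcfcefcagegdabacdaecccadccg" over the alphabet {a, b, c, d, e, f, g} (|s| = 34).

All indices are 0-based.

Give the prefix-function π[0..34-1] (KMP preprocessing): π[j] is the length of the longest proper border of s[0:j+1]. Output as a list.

[0, 0, 0, 0, 0, 0, 0, 0, 0, 0, 0, 0, 0, 0, 0, 1, 0, 1, 2, 3, 0, 0, 0, 0, 0, 0, 0, 0, 0, 0, 0, 0, 0, 1]

π[0] = 0
j=1 s[j]='d': π[1]=0 (border '')
j=2 s[j]='a': π[2]=0 (border '')
j=3 s[j]='f': π[3]=0 (border '')
j=4 s[j]='f': π[4]=0 (border '')
j=5 s[j]='b': π[5]=0 (border '')
j=6 s[j]='a': π[6]=0 (border '')
j=7 s[j]='b': π[7]=0 (border '')
j=8 s[j]='c': π[8]=0 (border '')
j=9 s[j]='f': π[9]=0 (border '')
j=10 s[j]='c': π[10]=0 (border '')
j=11 s[j]='e': π[11]=0 (border '')
j=12 s[j]='f': π[12]=0 (border '')
j=13 s[j]='c': π[13]=0 (border '')
j=14 s[j]='a': π[14]=0 (border '')
j=15 s[j]='g': π[15]=1 (border 'g')
j=16 s[j]='e': k: 1→0; π[16]=0 (border '')
j=17 s[j]='g': π[17]=1 (border 'g')
j=18 s[j]='d': π[18]=2 (border 'gd')
j=19 s[j]='a': π[19]=3 (border 'gda')
j=20 s[j]='b': k: 3→0; π[20]=0 (border '')
j=21 s[j]='a': π[21]=0 (border '')
j=22 s[j]='c': π[22]=0 (border '')
j=23 s[j]='d': π[23]=0 (border '')
j=24 s[j]='a': π[24]=0 (border '')
j=25 s[j]='e': π[25]=0 (border '')
j=26 s[j]='c': π[26]=0 (border '')
j=27 s[j]='c': π[27]=0 (border '')
j=28 s[j]='c': π[28]=0 (border '')
j=29 s[j]='a': π[29]=0 (border '')
j=30 s[j]='d': π[30]=0 (border '')
j=31 s[j]='c': π[31]=0 (border '')
j=32 s[j]='c': π[32]=0 (border '')
j=33 s[j]='g': π[33]=1 (border 'g')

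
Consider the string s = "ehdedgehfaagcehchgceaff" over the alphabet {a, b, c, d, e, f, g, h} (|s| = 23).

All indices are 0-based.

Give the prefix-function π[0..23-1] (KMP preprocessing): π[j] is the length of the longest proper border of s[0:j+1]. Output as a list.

[0, 0, 0, 1, 0, 0, 1, 2, 0, 0, 0, 0, 0, 1, 2, 0, 0, 0, 0, 1, 0, 0, 0]

π[0] = 0
j=1 s[j]='h': π[1]=0 (border '')
j=2 s[j]='d': π[2]=0 (border '')
j=3 s[j]='e': π[3]=1 (border 'e')
j=4 s[j]='d': k: 1→0; π[4]=0 (border '')
j=5 s[j]='g': π[5]=0 (border '')
j=6 s[j]='e': π[6]=1 (border 'e')
j=7 s[j]='h': π[7]=2 (border 'eh')
j=8 s[j]='f': k: 2→0; π[8]=0 (border '')
j=9 s[j]='a': π[9]=0 (border '')
j=10 s[j]='a': π[10]=0 (border '')
j=11 s[j]='g': π[11]=0 (border '')
j=12 s[j]='c': π[12]=0 (border '')
j=13 s[j]='e': π[13]=1 (border 'e')
j=14 s[j]='h': π[14]=2 (border 'eh')
j=15 s[j]='c': k: 2→0; π[15]=0 (border '')
j=16 s[j]='h': π[16]=0 (border '')
j=17 s[j]='g': π[17]=0 (border '')
j=18 s[j]='c': π[18]=0 (border '')
j=19 s[j]='e': π[19]=1 (border 'e')
j=20 s[j]='a': k: 1→0; π[20]=0 (border '')
j=21 s[j]='f': π[21]=0 (border '')
j=22 s[j]='f': π[22]=0 (border '')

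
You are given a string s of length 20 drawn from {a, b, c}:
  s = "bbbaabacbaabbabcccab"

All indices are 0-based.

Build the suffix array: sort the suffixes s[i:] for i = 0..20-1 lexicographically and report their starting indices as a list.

[3, 9, 18, 4, 10, 13, 6, 19, 2, 8, 12, 5, 1, 11, 0, 14, 17, 7, 16, 15]

rank | idx | suffix
   0 |   3 | aabacbaabbabcccab
   1 |   9 | aabbabcccab
   2 |  18 | ab
   3 |   4 | abacbaabbabcccab
   4 |  10 | abbabcccab
   5 |  13 | abcccab
   6 |   6 | acbaabbabcccab
   7 |  19 | b
   8 |   2 | baabacbaabbabcccab
   9 |   8 | baabbabcccab
  10 |  12 | babcccab
  11 |   5 | bacbaabbabcccab
  12 |   1 | bbaabacbaabbabcccab
  13 |  11 | bbabcccab
  14 |   0 | bbbaabacbaabbabcccab
  15 |  14 | bcccab
  16 |  17 | cab
  17 |   7 | cbaabbabcccab
  18 |  16 | ccab
  19 |  15 | cccab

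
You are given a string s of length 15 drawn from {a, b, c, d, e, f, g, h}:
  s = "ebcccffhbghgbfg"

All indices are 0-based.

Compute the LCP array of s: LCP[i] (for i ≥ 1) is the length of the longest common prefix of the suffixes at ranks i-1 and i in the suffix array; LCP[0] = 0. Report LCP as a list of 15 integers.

[0, 1, 1, 0, 2, 1, 0, 0, 1, 1, 0, 1, 1, 0, 1]

rank | idx | suffix
   0 |   1 | bcccffhbghgbfg
   1 |  12 | bfg
   2 |   8 | bghgbfg
   3 |   2 | cccffhbghgbfg
   4 |   3 | ccffhbghgbfg
   5 |   4 | cffhbghgbfg
   6 |   0 | ebcccffhbghgbfg
   7 |   5 | ffhbghgbfg
   8 |  13 | fg
   9 |   6 | fhbghgbfg
  10 |  14 | g
  11 |  11 | gbfg
  12 |   9 | ghgbfg
  13 |   7 | hbghgbfg
  14 |  10 | hgbfg

SA = [1, 12, 8, 2, 3, 4, 0, 5, 13, 6, 14, 11, 9, 7, 10]
[i] adj suffixes → lcp
  [1] 1/12 → 1 ('b')
  [2] 12/8 → 1 ('b')
  [3] 8/2 → 0 ('')
  [4] 2/3 → 2 ('cc')
  [5] 3/4 → 1 ('c')
  [6] 4/0 → 0 ('')
  [7] 0/5 → 0 ('')
  [8] 5/13 → 1 ('f')
  [9] 13/6 → 1 ('f')
  [10] 6/14 → 0 ('')
  [11] 14/11 → 1 ('g')
  [12] 11/9 → 1 ('g')
  [13] 9/7 → 0 ('')
  [14] 7/10 → 1 ('h')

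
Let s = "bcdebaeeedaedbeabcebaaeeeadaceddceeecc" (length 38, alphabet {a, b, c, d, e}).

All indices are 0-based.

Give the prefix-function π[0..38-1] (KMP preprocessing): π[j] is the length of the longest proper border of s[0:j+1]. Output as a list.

π[0] = 0
j=1 s[j]='c': π[1]=0 (border '')
j=2 s[j]='d': π[2]=0 (border '')
j=3 s[j]='e': π[3]=0 (border '')
j=4 s[j]='b': π[4]=1 (border 'b')
j=5 s[j]='a': k: 1→0; π[5]=0 (border '')
j=6 s[j]='e': π[6]=0 (border '')
j=7 s[j]='e': π[7]=0 (border '')
j=8 s[j]='e': π[8]=0 (border '')
j=9 s[j]='d': π[9]=0 (border '')
j=10 s[j]='a': π[10]=0 (border '')
j=11 s[j]='e': π[11]=0 (border '')
j=12 s[j]='d': π[12]=0 (border '')
j=13 s[j]='b': π[13]=1 (border 'b')
j=14 s[j]='e': k: 1→0; π[14]=0 (border '')
j=15 s[j]='a': π[15]=0 (border '')
j=16 s[j]='b': π[16]=1 (border 'b')
j=17 s[j]='c': π[17]=2 (border 'bc')
j=18 s[j]='e': k: 2→0; π[18]=0 (border '')
j=19 s[j]='b': π[19]=1 (border 'b')
j=20 s[j]='a': k: 1→0; π[20]=0 (border '')
j=21 s[j]='a': π[21]=0 (border '')
j=22 s[j]='e': π[22]=0 (border '')
j=23 s[j]='e': π[23]=0 (border '')
j=24 s[j]='e': π[24]=0 (border '')
j=25 s[j]='a': π[25]=0 (border '')
j=26 s[j]='d': π[26]=0 (border '')
j=27 s[j]='a': π[27]=0 (border '')
j=28 s[j]='c': π[28]=0 (border '')
j=29 s[j]='e': π[29]=0 (border '')
j=30 s[j]='d': π[30]=0 (border '')
j=31 s[j]='d': π[31]=0 (border '')
j=32 s[j]='c': π[32]=0 (border '')
j=33 s[j]='e': π[33]=0 (border '')
j=34 s[j]='e': π[34]=0 (border '')
j=35 s[j]='e': π[35]=0 (border '')
j=36 s[j]='c': π[36]=0 (border '')
j=37 s[j]='c': π[37]=0 (border '')

[0, 0, 0, 0, 1, 0, 0, 0, 0, 0, 0, 0, 0, 1, 0, 0, 1, 2, 0, 1, 0, 0, 0, 0, 0, 0, 0, 0, 0, 0, 0, 0, 0, 0, 0, 0, 0, 0]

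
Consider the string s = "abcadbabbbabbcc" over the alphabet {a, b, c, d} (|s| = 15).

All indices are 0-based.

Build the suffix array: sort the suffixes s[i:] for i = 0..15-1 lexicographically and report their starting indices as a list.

rank→(start, suffix):
  0 → (6, 'abbbabbcc')
  1 → (10, 'abbcc')
  2 → (0, 'abcadbabbbabbcc')
  3 → (3, 'adbabbbabbcc')
  4 → (5, 'babbbabbcc')
  5 → (9, 'babbcc')
  6 → (8, 'bbabbcc')
  7 → (7, 'bbbabbcc')
  8 → (11, 'bbcc')
  9 → (1, 'bcadbabbbabbcc')
  10 → (12, 'bcc')
  11 → (14, 'c')
  12 → (2, 'cadbabbbabbcc')
  13 → (13, 'cc')
  14 → (4, 'dbabbbabbcc')

[6, 10, 0, 3, 5, 9, 8, 7, 11, 1, 12, 14, 2, 13, 4]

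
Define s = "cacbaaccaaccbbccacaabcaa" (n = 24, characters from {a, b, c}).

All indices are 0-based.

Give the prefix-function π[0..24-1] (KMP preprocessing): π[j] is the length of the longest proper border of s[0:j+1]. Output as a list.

[0, 0, 1, 0, 0, 0, 1, 1, 2, 0, 1, 1, 0, 0, 1, 1, 2, 3, 2, 0, 0, 1, 2, 0]

π[0] = 0
j=1 s[j]='a': π[1]=0 (border '')
j=2 s[j]='c': π[2]=1 (border 'c')
j=3 s[j]='b': k: 1→0; π[3]=0 (border '')
j=4 s[j]='a': π[4]=0 (border '')
j=5 s[j]='a': π[5]=0 (border '')
j=6 s[j]='c': π[6]=1 (border 'c')
j=7 s[j]='c': k: 1→0; π[7]=1 (border 'c')
j=8 s[j]='a': π[8]=2 (border 'ca')
j=9 s[j]='a': k: 2→0; π[9]=0 (border '')
j=10 s[j]='c': π[10]=1 (border 'c')
j=11 s[j]='c': k: 1→0; π[11]=1 (border 'c')
j=12 s[j]='b': k: 1→0; π[12]=0 (border '')
j=13 s[j]='b': π[13]=0 (border '')
j=14 s[j]='c': π[14]=1 (border 'c')
j=15 s[j]='c': k: 1→0; π[15]=1 (border 'c')
j=16 s[j]='a': π[16]=2 (border 'ca')
j=17 s[j]='c': π[17]=3 (border 'cac')
j=18 s[j]='a': k: 3→1; π[18]=2 (border 'ca')
j=19 s[j]='a': k: 2→0; π[19]=0 (border '')
j=20 s[j]='b': π[20]=0 (border '')
j=21 s[j]='c': π[21]=1 (border 'c')
j=22 s[j]='a': π[22]=2 (border 'ca')
j=23 s[j]='a': k: 2→0; π[23]=0 (border '')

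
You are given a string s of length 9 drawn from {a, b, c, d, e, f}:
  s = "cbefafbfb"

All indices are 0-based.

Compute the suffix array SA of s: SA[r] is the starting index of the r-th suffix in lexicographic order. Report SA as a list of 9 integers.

[4, 8, 1, 6, 0, 2, 3, 7, 5]

rank→(start, suffix):
  0 → (4, 'afbfb')
  1 → (8, 'b')
  2 → (1, 'befafbfb')
  3 → (6, 'bfb')
  4 → (0, 'cbefafbfb')
  5 → (2, 'efafbfb')
  6 → (3, 'fafbfb')
  7 → (7, 'fb')
  8 → (5, 'fbfb')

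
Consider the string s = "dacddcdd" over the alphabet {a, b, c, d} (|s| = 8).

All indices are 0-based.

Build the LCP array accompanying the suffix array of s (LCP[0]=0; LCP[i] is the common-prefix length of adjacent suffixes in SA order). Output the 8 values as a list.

rank | idx | suffix
   0 |   1 | acddcdd
   1 |   5 | cdd
   2 |   2 | cddcdd
   3 |   7 | d
   4 |   0 | dacddcdd
   5 |   4 | dcdd
   6 |   6 | dd
   7 |   3 | ddcdd

SA = [1, 5, 2, 7, 0, 4, 6, 3]
i: (SA[i-1],SA[i]) lcp shared
  1: (1,5) 0 ''
  2: (5,2) 3 'cdd'
  3: (2,7) 0 ''
  4: (7,0) 1 'd'
  5: (0,4) 1 'd'
  6: (4,6) 1 'd'
  7: (6,3) 2 'dd'

[0, 0, 3, 0, 1, 1, 1, 2]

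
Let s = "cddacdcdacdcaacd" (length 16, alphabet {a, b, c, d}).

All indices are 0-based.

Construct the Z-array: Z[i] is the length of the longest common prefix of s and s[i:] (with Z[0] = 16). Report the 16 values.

[16, 0, 0, 0, 2, 0, 2, 0, 0, 2, 0, 1, 0, 0, 2, 0]

Z[0]=16
i=1: i≥r, start 0; Z[1]=0
i=2: i≥r, start 0; Z[2]=0
i=3: i≥r, start 0; Z[3]=0
i=4: i≥r, start 0; Z[4]=2 grow→box=[4,6)
i=5: min(r-i=1, Z[1]=0)=0; Z[5]=0
i=6: i≥r, start 0; Z[6]=2 grow→box=[6,8)
i=7: min(r-i=1, Z[1]=0)=0; Z[7]=0
i=8: i≥r, start 0; Z[8]=0
i=9: i≥r, start 0; Z[9]=2 grow→box=[9,11)
i=10: min(r-i=1, Z[1]=0)=0; Z[10]=0
i=11: i≥r, start 0; Z[11]=1 grow→box=[11,12)
i=12: i≥r, start 0; Z[12]=0
i=13: i≥r, start 0; Z[13]=0
i=14: i≥r, start 0; Z[14]=2 grow→box=[14,16)
i=15: min(r-i=1, Z[1]=0)=0; Z[15]=0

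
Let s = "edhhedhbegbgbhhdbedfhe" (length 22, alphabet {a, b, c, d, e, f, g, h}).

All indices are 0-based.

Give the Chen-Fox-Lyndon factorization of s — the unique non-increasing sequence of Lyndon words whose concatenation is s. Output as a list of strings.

emit factor 1: 'e' (i=0, period=1)
emit factor 2: 'dhhe' (i=1, period=4)
emit factor 3: 'dh' (i=5, period=2)
emit factor 4: 'begbgbhhd' (i=7, period=9)
emit factor 5: 'bedfhe' (i=16, period=6)

["e", "dhhe", "dh", "begbgbhhd", "bedfhe"]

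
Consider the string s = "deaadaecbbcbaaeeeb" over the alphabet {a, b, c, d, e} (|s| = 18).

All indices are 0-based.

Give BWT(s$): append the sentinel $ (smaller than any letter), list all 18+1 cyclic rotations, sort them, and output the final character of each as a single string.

rank  rotation             last
    0  $deaadaecbbcbaaeeeb  b
    1  aadaecbbcbaaeeeb$de  e
    2  aaeeeb$deaadaecbbcb  b
    3  adaecbbcbaaeeeb$dea  a
    4  aecbbcbaaeeeb$deaad  d
    5  aeeeb$deaadaecbbcba  a
    6  b$deaadaecbbcbaaeee  e
    7  baaeeeb$deaadaecbbc  c
    8  bbcbaaeeeb$deaadaec  c
    9  bcbaaeeeb$deaadaecb  b
   10  cbaaeeeb$deaadaecbb  b
   11  cbbcbaaeeeb$deaadae  e
   12  daecbbcbaaeeeb$deaa  a
   13  deaadaecbbcbaaeeeb$  $
   14  eaadaecbbcbaaeeeb$d  d
   15  eb$deaadaecbbcbaaee  e
   16  ecbbcbaaeeeb$deaada  a
   17  eeb$deaadaecbbcbaae  e
   18  eeeb$deaadaecbbcbaa  a

bebadaeccbbea$deaea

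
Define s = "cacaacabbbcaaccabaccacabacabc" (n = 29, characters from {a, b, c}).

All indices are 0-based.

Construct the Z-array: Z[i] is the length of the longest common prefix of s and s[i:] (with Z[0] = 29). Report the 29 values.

[29, 0, 2, 0, 0, 2, 0, 0, 0, 0, 2, 0, 0, 1, 2, 0, 0, 0, 1, 4, 0, 2, 0, 0, 0, 2, 0, 0, 1]

Z[0]=29
i=1: fresh scan; Z[1]=0
i=2: fresh scan; Z[2]=2 grow→box=[2,4)
i=3: min(r-i=1, Z[1]=0)=0; Z[3]=0
i=4: fresh scan; Z[4]=0
i=5: fresh scan; Z[5]=2 grow→box=[5,7)
i=6: min(r-i=1, Z[1]=0)=0; Z[6]=0
i=7: fresh scan; Z[7]=0
i=8: fresh scan; Z[8]=0
i=9: fresh scan; Z[9]=0
i=10: fresh scan; Z[10]=2 grow→box=[10,12)
i=11: min(r-i=1, Z[1]=0)=0; Z[11]=0
i=12: fresh scan; Z[12]=0
i=13: fresh scan; Z[13]=1 grow→box=[13,14)
i=14: fresh scan; Z[14]=2 grow→box=[14,16)
i=15: min(r-i=1, Z[1]=0)=0; Z[15]=0
i=16: fresh scan; Z[16]=0
i=17: fresh scan; Z[17]=0
i=18: fresh scan; Z[18]=1 grow→box=[18,19)
i=19: fresh scan; Z[19]=4 grow→box=[19,23)
i=20: min(r-i=3, Z[1]=0)=0; Z[20]=0
i=21: min(r-i=2, Z[2]=2)=2; Z[21]=2
i=22: min(r-i=1, Z[3]=0)=0; Z[22]=0
i=23: fresh scan; Z[23]=0
i=24: fresh scan; Z[24]=0
i=25: fresh scan; Z[25]=2 grow→box=[25,27)
i=26: min(r-i=1, Z[1]=0)=0; Z[26]=0
i=27: fresh scan; Z[27]=0
i=28: fresh scan; Z[28]=1 grow→box=[28,29)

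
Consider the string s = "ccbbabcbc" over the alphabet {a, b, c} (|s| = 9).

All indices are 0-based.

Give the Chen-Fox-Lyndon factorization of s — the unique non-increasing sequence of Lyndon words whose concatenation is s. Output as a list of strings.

["c", "c", "b", "b", "abcbc"]

emit factor 1: 'c' (i=0, period=1)
emit factor 2: 'c' (i=1, period=1)
emit factor 3: 'b' (i=2, period=1)
emit factor 4: 'b' (i=3, period=1)
emit factor 5: 'abcbc' (i=4, period=5)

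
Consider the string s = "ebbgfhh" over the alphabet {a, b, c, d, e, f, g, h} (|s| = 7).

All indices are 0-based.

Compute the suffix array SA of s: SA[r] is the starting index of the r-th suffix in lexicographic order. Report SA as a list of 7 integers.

[1, 2, 0, 4, 3, 6, 5]

rank | idx | suffix
   0 |   1 | bbgfhh
   1 |   2 | bgfhh
   2 |   0 | ebbgfhh
   3 |   4 | fhh
   4 |   3 | gfhh
   5 |   6 | h
   6 |   5 | hh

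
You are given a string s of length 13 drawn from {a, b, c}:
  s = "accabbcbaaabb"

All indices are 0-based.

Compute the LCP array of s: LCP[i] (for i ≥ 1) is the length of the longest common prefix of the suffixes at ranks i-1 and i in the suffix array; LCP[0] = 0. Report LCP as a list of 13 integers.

[0, 2, 1, 3, 1, 0, 1, 1, 2, 1, 0, 1, 1]

rank | idx | suffix
   0 |   8 | aaabb
   1 |   9 | aabb
   2 |  10 | abb
   3 |   3 | abbcbaaabb
   4 |   0 | accabbcbaaabb
   5 |  12 | b
   6 |   7 | baaabb
   7 |  11 | bb
   8 |   4 | bbcbaaabb
   9 |   5 | bcbaaabb
  10 |   2 | cabbcbaaabb
  11 |   6 | cbaaabb
  12 |   1 | ccabbcbaaabb

SA = [8, 9, 10, 3, 0, 12, 7, 11, 4, 5, 2, 6, 1]
i: (SA[i-1],SA[i]) lcp shared
  1: (8,9) 2 'aa'
  2: (9,10) 1 'a'
  3: (10,3) 3 'abb'
  4: (3,0) 1 'a'
  5: (0,12) 0 ''
  6: (12,7) 1 'b'
  7: (7,11) 1 'b'
  8: (11,4) 2 'bb'
  9: (4,5) 1 'b'
  10: (5,2) 0 ''
  11: (2,6) 1 'c'
  12: (6,1) 1 'c'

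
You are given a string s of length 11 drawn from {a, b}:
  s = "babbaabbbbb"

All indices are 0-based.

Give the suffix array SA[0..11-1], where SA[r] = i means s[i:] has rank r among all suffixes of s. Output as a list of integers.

sorted suffixes:
  #0 SA[0]=4  'aabbbbb'
  #1 SA[1]=1  'abbaabbbbb'
  #2 SA[2]=5  'abbbbb'
  #3 SA[3]=10  'b'
  #4 SA[4]=3  'baabbbbb'
  #5 SA[5]=0  'babbaabbbbb'
  #6 SA[6]=9  'bb'
  #7 SA[7]=2  'bbaabbbbb'
  #8 SA[8]=8  'bbb'
  #9 SA[9]=7  'bbbb'
  #10 SA[10]=6  'bbbbb'

[4, 1, 5, 10, 3, 0, 9, 2, 8, 7, 6]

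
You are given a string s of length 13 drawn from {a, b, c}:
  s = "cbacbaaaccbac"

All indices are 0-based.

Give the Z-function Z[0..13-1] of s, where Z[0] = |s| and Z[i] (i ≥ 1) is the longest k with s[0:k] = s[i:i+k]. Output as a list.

[13, 0, 0, 3, 0, 0, 0, 0, 1, 4, 0, 0, 1]

Z[0]=13
i=1: outside box; Z[1]=0
i=2: outside box; Z[2]=0
i=3: outside box; Z[3]=3 scan→box=[3,6)
i=4: min(r-i=2, Z[1]=0)=0; Z[4]=0
i=5: min(r-i=1, Z[2]=0)=0; Z[5]=0
i=6: outside box; Z[6]=0
i=7: outside box; Z[7]=0
i=8: outside box; Z[8]=1 scan→box=[8,9)
i=9: outside box; Z[9]=4 scan→box=[9,13)
i=10: min(r-i=3, Z[1]=0)=0; Z[10]=0
i=11: min(r-i=2, Z[2]=0)=0; Z[11]=0
i=12: min(r-i=1, Z[3]=3)=1; Z[12]=1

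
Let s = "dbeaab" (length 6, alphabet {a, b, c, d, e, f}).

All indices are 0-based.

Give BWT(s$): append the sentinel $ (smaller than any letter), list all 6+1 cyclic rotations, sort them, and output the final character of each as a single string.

rank  rotation last
    0  $dbeaab  b
    1  aab$dbe  e
    2  ab$dbea  a
    3  b$dbeaa  a
    4  beaab$d  d
    5  dbeaab$  $
    6  eaab$db  b

beaad$b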